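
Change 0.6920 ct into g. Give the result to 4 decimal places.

0.1384 grams

1 ct = 0.200000 g.
0.6920 × 0.200000 ≈ 0.1384 g.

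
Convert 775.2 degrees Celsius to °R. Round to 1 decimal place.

°R = (°C + 273.15) × 9/5.
Applying the formula gives 1887.0 °R.

1887.0 degrees Rankine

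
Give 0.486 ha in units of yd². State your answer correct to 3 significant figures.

5810 square yards

1 ha = 11959.9 square yards.
0.486 × 11959.9 ≈ 5810 yd².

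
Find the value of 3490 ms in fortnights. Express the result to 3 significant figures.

1 millisecond = 8.26720e-10 fortnights.
3490 × 8.26720e-10 ≈ 2.89e-6 fortnight.

2.89e-6 fortnight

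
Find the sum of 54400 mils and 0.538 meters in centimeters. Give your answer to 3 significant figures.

192 centimeters

54400 mil = 138.176 cm and 0.538 m = 53.8000 cm.
138.176 + 53.8000 ≈ 192 cm.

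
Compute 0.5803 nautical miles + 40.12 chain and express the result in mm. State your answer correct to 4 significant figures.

0.5803 nmi = 1.07472e+6 mm and 40.12 chain = 807086 mm.
1.07472e+6 + 807086 ≈ 1.882e+6 mm.

1.882e+6 millimeters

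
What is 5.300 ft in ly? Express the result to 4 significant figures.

1 ft = 3.22174e-17 light-years.
Then 5.300 × 3.22174e-17 ≈ 1.708e-16 ly.

1.708e-16 light-years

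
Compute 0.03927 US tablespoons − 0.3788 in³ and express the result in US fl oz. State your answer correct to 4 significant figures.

-0.1903 US fluid ounces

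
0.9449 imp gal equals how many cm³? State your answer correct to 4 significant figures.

1 imp gal = 4546.09 cubic centimeters.
Thus 0.9449 × 4546.09 ≈ 4296 cm³.

4296 cm³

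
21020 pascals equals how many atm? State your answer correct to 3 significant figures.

1 Pa = 9.86923e-6 atmospheres.
Then 21020 × 9.86923e-6 ≈ 0.207 atm.

0.207 atm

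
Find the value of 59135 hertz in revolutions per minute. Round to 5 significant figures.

1 hertz = 60.0000 revolutions per minute.
59135 × 60.0000 ≈ 3.5481e+6 rpm.

3.5481e+6 revolutions per minute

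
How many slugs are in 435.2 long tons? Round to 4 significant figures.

30300 slugs

1 long ton = 69.6213 slug.
435.2 × 69.6213 ≈ 30300 slug.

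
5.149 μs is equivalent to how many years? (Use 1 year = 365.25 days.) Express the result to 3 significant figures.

1.63e-13 years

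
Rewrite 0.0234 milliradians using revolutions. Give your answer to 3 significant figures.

1 mrad = 0.000159155 revolutions.
So 0.0234 × 0.000159155 ≈ 3.72e-6 rev.

3.72e-6 revolutions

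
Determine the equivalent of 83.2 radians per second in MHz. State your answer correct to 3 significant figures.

1.32 × 10^-5 MHz

1 radian per second = 1.59155 × 10^-7 MHz.
So 83.2 × 1.59155 × 10^-7 ≈ 1.32 × 10^-5 MHz.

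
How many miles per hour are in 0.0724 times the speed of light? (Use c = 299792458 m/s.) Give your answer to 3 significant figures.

4.86e+7 mph

1 speed of light = 6.70617e+8 miles per hour.
0.0724 × 6.70617e+8 ≈ 4.86e+7 mph.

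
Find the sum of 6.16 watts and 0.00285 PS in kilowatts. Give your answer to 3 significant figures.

0.00826 kilowatts

6.16 W = 0.00616000 kW and 0.00285 PS = 0.00209617 kW.
0.00616000 + 0.00209617 ≈ 0.00826 kW.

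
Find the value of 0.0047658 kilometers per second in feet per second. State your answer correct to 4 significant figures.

1 km/s = 3280.84 feet per second.
So 0.0047658 × 3280.84 ≈ 15.64 ft/s.

15.64 feet per second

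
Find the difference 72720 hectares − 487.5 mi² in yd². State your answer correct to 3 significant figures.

-6.40e+8 square yards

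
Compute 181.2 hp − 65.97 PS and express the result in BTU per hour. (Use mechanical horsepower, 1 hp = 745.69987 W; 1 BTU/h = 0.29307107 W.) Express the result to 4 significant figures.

181.2 hp = 461051 BTU/h and 65.97 PS = 165560 BTU/h.
461051 − 165560 ≈ 295500 BTU/h.

295500 BTU per hour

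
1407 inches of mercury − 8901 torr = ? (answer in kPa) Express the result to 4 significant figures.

3578 kPa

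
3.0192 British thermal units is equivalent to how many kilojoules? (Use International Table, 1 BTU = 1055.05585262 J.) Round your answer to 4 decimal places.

3.1854 kilojoules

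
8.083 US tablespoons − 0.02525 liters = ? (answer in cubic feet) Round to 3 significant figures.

0.00333 cubic feet

8.083 US tbsp = 0.00422086 ft³ and 0.02525 L = 0.000891695 ft³.
0.00422086 − 0.000891695 ≈ 0.00333 ft³.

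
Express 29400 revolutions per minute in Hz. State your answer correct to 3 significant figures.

1 revolution per minute = 0.0166667 Hz.
Then 29400 × 0.0166667 ≈ 490 Hz.

490 hertz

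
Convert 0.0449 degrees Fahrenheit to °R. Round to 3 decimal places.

459.715 degrees Rankine

°R = °F + 459.67.
Applying the formula gives 459.715 °R.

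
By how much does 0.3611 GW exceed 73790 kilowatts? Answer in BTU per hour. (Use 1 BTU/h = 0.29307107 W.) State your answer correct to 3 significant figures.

0.3611 GW = 1.23212e+9 BTU/h and 73790 kW = 2.51782e+8 BTU/h.
1.23212e+9 − 2.51782e+8 ≈ 9.80e+8 BTU/h.

9.80e+8 BTU per hour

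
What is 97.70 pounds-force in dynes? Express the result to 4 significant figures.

1 lbf = 444822 dynes.
Then 97.70 × 444822 ≈ 4.346 × 10^7 dyn.

4.346 × 10^7 dyn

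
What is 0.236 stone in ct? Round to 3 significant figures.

7490 ct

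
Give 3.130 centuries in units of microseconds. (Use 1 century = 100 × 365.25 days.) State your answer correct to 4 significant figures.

9.878e+15 μs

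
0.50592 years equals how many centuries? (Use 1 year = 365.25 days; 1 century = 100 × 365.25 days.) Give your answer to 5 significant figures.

0.0050592 centuries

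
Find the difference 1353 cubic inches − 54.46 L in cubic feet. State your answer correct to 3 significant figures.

-1.14 ft³

1353 in³ = 0.782986 ft³ and 54.46 L = 1.92324 ft³.
0.782986 − 1.92324 ≈ -1.14 ft³.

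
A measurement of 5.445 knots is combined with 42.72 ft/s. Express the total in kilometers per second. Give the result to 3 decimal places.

0.016 km/s

5.445 kn = 0.00280115 km/s and 42.72 ft/s = 0.0130211 km/s.
0.00280115 + 0.0130211 ≈ 0.016 km/s.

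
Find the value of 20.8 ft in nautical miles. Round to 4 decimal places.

0.0034 nautical miles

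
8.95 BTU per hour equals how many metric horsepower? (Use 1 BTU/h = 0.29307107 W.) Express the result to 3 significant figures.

0.00357 metric horsepower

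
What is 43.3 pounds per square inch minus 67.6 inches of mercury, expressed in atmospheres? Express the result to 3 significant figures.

0.687 atmospheres

43.3 psi = 2.94639 atm and 67.6 inHg = 2.25926 atm.
2.94639 − 2.25926 ≈ 0.687 atm.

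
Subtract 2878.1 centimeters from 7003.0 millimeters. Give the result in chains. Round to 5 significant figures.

-1.0826 chain

7003.0 mm = 0.348117 chain and 2878.1 cm = 1.43069 chain.
0.348117 − 1.43069 ≈ -1.0826 chain.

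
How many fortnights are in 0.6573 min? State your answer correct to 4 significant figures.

1 min = 4.96032e-5 fortnight.
Thus 0.6573 × 4.96032e-5 ≈ 3.260e-5 fortnight.

3.260e-5 fortnights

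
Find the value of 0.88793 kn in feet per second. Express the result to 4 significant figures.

1.499 ft/s

1 kn = 1.68781 ft/s.
0.88793 × 1.68781 ≈ 1.499 ft/s.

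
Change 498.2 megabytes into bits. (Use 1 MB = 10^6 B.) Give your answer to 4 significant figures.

1 MB = 8.00000e+6 bit.
So 498.2 × 8.00000e+6 ≈ 3.986e+9 bit.

3.986e+9 bit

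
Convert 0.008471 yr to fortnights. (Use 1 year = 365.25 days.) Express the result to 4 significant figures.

1 year = 26.0893 fortnight.
0.008471 × 26.0893 ≈ 0.2210 fortnight.

0.2210 fortnights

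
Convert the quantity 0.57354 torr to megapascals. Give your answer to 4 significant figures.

7.647 × 10^-5 MPa

1 torr = 0.000133322 megapascals.
Thus 0.57354 × 0.000133322 ≈ 7.647 × 10^-5 MPa.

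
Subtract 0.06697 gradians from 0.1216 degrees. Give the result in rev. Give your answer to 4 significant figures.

0.1216 ° = 0.000337778 rev and 0.06697 grad = 0.000167425 rev.
0.000337778 − 0.000167425 ≈ 0.0001704 rev.

0.0001704 rev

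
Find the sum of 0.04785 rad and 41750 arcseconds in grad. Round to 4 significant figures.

0.04785 rad = 3.04623 grad and 41750 arcsec = 12.8858 grad.
3.04623 + 12.8858 ≈ 15.93 grad.

15.93 grad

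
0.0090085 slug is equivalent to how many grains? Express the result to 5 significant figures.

1 slug = 225218 gr.
0.0090085 × 225218 ≈ 2028.9 gr.

2028.9 gr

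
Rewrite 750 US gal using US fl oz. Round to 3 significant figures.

96000 US fluid ounces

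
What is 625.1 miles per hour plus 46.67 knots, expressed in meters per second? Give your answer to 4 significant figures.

625.1 mph = 279.445 m/s and 46.67 kn = 24.0091 m/s.
279.445 + 24.0091 ≈ 303.5 m/s.

303.5 m/s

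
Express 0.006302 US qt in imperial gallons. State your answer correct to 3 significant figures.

0.00131 imperial gallons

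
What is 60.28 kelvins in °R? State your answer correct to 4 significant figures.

108.5 degrees Rankine

°R = K × 9/5.
Applying the formula gives 108.5 °R.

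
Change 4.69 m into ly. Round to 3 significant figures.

4.96e-16 light-years

1 meter = 1.05700e-16 ly.
Then 4.69 × 1.05700e-16 ≈ 4.96e-16 ly.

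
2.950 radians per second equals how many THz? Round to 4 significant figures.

4.695 × 10^-13 terahertz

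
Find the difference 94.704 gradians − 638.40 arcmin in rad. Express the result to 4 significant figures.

94.704 grad = 1.48761 rad and 638.40 arcmin = 0.185703 rad.
1.48761 − 0.185703 ≈ 1.302 rad.

1.302 radians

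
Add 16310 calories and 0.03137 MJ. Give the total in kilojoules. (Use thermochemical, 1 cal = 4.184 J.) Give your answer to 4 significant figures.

16310 cal = 68.2410 kJ and 0.03137 MJ = 31.3700 kJ.
68.2410 + 31.3700 ≈ 99.61 kJ.

99.61 kilojoules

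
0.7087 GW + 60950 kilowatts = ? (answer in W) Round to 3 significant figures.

0.7087 GW = 7.08700 × 10^8 W and 60950 kW = 6.09500 × 10^7 W.
7.08700 × 10^8 + 6.09500 × 10^7 ≈ 7.70 × 10^8 W.

7.70 × 10^8 W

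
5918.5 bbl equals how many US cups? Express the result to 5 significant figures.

3.9772e+6 US cups

1 oil barrel = 672.000 US cups.
Thus 5918.5 × 672.000 ≈ 3.9772e+6 US cup.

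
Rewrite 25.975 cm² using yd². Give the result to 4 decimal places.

1 square centimeter = 0.000119599 yd².
Then 25.975 × 0.000119599 ≈ 0.0031 yd².

0.0031 square yards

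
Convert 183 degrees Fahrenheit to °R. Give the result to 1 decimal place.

642.7 degrees Rankine

°R = °F + 459.67.
Applying the formula gives 642.7 °R.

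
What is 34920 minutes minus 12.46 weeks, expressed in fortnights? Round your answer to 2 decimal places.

34920 min = 1.73214 fortnight and 12.46 wk = 6.23000 fortnight.
1.73214 − 6.23000 ≈ -4.50 fortnight.

-4.50 fortnight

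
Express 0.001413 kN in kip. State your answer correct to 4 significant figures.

1 kilonewton = 0.224809 kips.
Thus 0.001413 × 0.224809 ≈ 0.0003177 kip.

0.0003177 kips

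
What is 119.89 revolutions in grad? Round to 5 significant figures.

47956 gradians

1 rev = 400.000 gradians.
Thus 119.89 × 400.000 ≈ 47956 grad.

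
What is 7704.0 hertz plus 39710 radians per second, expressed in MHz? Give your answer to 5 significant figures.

0.014024 megahertz

7704.0 Hz = 0.00770400 MHz and 39710 rad/s = 0.00632004 MHz.
0.00770400 + 0.00632004 ≈ 0.014024 MHz.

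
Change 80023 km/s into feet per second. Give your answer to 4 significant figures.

1 kilometer per second = 3280.84 ft/s.
Thus 80023 × 3280.84 ≈ 2.625 × 10^8 ft/s.

2.625 × 10^8 ft/s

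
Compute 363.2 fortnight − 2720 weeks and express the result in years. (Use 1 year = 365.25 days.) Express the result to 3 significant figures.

-38.2 years

363.2 fortnight = 13.9214 yr and 2720 wk = 52.1287 yr.
13.9214 − 52.1287 ≈ -38.2 yr.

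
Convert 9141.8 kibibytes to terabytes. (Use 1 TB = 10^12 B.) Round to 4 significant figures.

9.361e-6 TB

1 kibibyte = 1.02400e-9 terabytes.
Then 9141.8 × 1.02400e-9 ≈ 9.361e-6 TB.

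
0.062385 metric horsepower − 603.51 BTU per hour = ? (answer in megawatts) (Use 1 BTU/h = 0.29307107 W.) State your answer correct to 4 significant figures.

-0.0001310 MW

0.062385 PS = 4.58841e-5 MW and 603.51 BTU/h = 0.000176871 MW.
4.58841e-5 − 0.000176871 ≈ -0.0001310 MW.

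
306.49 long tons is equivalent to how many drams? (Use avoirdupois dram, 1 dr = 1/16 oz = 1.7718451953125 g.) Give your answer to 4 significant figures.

1 long ton = 573440 dr.
Then 306.49 × 573440 ≈ 1.758e+8 dr.

1.758e+8 dr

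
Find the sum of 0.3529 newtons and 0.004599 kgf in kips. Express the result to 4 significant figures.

8.947e-5 kip

0.3529 N = 7.93351e-5 kip and 0.004599 kgf = 1.01391e-5 kip.
7.93351e-5 + 1.01391e-5 ≈ 8.947e-5 kip.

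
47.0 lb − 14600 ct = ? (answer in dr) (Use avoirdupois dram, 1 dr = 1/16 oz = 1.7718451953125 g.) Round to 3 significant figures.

47.0 lb = 12032.0 dr and 14600 ct = 1648.00 dr.
12032.0 − 1648.00 ≈ 10400 dr.

10400 dr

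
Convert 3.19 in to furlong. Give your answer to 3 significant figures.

0.000403 furlong

1 in = 0.000126263 furlong.
Then 3.19 × 0.000126263 ≈ 0.000403 furlong.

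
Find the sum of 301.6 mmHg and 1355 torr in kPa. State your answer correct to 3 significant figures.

221 kPa

301.6 mmHg = 40.2100 kPa and 1355 torr = 180.652 kPa.
40.2100 + 180.652 ≈ 221 kPa.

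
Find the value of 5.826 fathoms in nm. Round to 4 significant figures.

1.065 × 10^10 nanometers

1 fathom = 1.82880 × 10^9 nm.
So 5.826 × 1.82880 × 10^9 ≈ 1.065 × 10^10 nm.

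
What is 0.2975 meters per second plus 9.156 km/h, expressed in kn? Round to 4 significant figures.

5.522 kn

0.2975 m/s = 0.578294 kn and 9.156 km/h = 4.94384 kn.
0.578294 + 4.94384 ≈ 5.522 kn.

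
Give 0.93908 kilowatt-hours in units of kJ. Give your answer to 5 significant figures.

3380.7 kJ

1 kWh = 3600.00 kJ.
So 0.93908 × 3600.00 ≈ 3380.7 kJ.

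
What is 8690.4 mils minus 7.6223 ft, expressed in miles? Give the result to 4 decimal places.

-0.0013 mi

8690.4 mil = 0.000137159 mi and 7.6223 ft = 0.00144362 mi.
0.000137159 − 0.00144362 ≈ -0.0013 mi.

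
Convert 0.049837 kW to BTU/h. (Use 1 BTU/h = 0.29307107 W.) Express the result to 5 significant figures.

170.05 BTU per hour

1 kW = 3412.14 BTU/h.
Thus 0.049837 × 3412.14 ≈ 170.05 BTU/h.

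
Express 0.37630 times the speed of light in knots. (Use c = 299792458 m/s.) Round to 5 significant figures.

2.1929e+8 kn

1 c = 5.82750e+8 knots.
Thus 0.37630 × 5.82750e+8 ≈ 2.1929e+8 kn.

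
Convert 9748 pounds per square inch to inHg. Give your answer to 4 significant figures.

1 pound per square inch = 2.03602 inHg.
9748 × 2.03602 ≈ 19850 inHg.

19850 inches of mercury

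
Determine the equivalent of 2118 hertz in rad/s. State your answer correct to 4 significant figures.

13310 radians per second

1 Hz = 6.28319 radians per second.
Thus 2118 × 6.28319 ≈ 13310 rad/s.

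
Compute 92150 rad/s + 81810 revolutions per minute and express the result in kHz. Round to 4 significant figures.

16.03 kilohertz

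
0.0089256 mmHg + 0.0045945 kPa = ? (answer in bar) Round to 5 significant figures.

5.7845 × 10^-5 bar

0.0089256 mmHg = 1.18998 × 10^-5 bar and 0.0045945 kPa = 4.59450 × 10^-5 bar.
1.18998 × 10^-5 + 4.59450 × 10^-5 ≈ 5.7845 × 10^-5 bar.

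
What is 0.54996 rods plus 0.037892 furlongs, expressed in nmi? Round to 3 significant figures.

0.00561 nmi

0.54996 rod = 0.00149344 nmi and 0.037892 furlong = 0.00411591 nmi.
0.00149344 + 0.00411591 ≈ 0.00561 nmi.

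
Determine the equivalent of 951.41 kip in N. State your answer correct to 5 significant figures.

4.2321e+6 N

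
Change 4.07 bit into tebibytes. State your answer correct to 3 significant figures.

1 bit = 1.13687e-13 TiB.
Then 4.07 × 1.13687e-13 ≈ 4.63e-13 TiB.

4.63e-13 TiB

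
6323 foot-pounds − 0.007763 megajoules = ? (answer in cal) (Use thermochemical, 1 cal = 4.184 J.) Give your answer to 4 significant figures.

193.6 cal

6323 ft·lbf = 2048.96 cal and 0.007763 MJ = 1855.40 cal.
2048.96 − 1855.40 ≈ 193.6 cal.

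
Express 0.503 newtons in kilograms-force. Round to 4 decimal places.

0.0513 kilograms-force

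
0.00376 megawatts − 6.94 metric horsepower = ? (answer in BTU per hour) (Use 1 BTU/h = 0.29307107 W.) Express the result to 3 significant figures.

0.00376 MW = 12829.7 BTU/h and 6.94 PS = 17416.8 BTU/h.
12829.7 − 17416.8 ≈ -4590 BTU/h.

-4590 BTU per hour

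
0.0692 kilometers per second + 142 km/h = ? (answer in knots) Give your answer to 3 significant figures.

211 knots

0.0692 km/s = 134.514 kn and 142 km/h = 76.6739 kn.
134.514 + 76.6739 ≈ 211 kn.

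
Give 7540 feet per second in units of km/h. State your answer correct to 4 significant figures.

8273 km/h

1 ft/s = 1.09728 km/h.
Thus 7540 × 1.09728 ≈ 8273 km/h.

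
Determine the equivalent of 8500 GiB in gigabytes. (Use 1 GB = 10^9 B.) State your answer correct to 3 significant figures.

9130 gigabytes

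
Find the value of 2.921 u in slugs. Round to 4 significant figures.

3.324e-28 slug

1 atomic mass unit = 1.13783e-28 slug.
Then 2.921 × 1.13783e-28 ≈ 3.324e-28 slug.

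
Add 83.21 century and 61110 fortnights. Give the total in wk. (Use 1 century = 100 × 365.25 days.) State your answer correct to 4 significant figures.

556400 weeks

83.21 century = 434178 wk and 61110 fortnight = 122220 wk.
434178 + 122220 ≈ 556400 wk.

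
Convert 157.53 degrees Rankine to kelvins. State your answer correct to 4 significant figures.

87.52 K

°R = K × 9/5.
Applying the formula gives 87.52 K.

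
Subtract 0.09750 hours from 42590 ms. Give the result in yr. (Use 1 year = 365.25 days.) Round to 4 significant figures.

-9.773 × 10^-6 years

42590 ms = 1.34960 × 10^-6 yr and 0.09750 h = 1.11225 × 10^-5 yr.
1.34960 × 10^-6 − 1.11225 × 10^-5 ≈ -9.773 × 10^-6 yr.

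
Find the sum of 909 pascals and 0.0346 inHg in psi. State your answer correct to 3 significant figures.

909 Pa = 0.131839 psi and 0.0346 inHg = 0.0169939 psi.
0.131839 + 0.0169939 ≈ 0.149 psi.

0.149 psi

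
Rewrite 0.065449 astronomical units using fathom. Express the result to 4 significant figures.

5.354 × 10^9 fathom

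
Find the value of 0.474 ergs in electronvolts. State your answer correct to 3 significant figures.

1 erg = 6.24151 × 10^11 eV.
0.474 × 6.24151 × 10^11 ≈ 2.96 × 10^11 eV.

2.96 × 10^11 electronvolts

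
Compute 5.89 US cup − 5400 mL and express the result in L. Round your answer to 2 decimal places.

-4.01 L

5.89 US cup = 1.39350 L and 5400 mL = 5.40000 L.
1.39350 − 5.40000 ≈ -4.01 L.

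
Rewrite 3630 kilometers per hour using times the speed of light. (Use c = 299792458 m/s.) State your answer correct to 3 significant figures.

1 kilometer per hour = 9.26567e-10 times the speed of light.
So 3630 × 9.26567e-10 ≈ 3.36e-6 c.

3.36e-6 times the speed of light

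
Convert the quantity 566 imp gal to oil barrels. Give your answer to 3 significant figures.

16.2 bbl

1 imperial gallon = 0.0285940 bbl.
So 566 × 0.0285940 ≈ 16.2 bbl.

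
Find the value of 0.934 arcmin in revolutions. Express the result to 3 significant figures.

1 arcminute = 4.62963e-5 rev.
Thus 0.934 × 4.62963e-5 ≈ 4.32e-5 rev.

4.32e-5 rev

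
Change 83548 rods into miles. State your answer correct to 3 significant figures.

261 miles

1 rod = 0.00312500 miles.
83548 × 0.00312500 ≈ 261 mi.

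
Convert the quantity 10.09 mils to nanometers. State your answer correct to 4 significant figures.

1 mil = 25400.0 nm.
Thus 10.09 × 25400.0 ≈ 256300 nm.

256300 nanometers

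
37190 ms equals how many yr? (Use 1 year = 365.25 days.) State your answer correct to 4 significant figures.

1.178 × 10^-6 yr

1 ms = 3.16881 × 10^-11 yr.
Then 37190 × 3.16881 × 10^-11 ≈ 1.178 × 10^-6 yr.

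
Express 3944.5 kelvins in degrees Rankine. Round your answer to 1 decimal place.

°R = K × 9/5.
Applying the formula gives 7100.1 °R.

7100.1 degrees Rankine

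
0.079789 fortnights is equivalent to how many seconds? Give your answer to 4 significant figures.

96510 s

1 fortnight = 1.20960e+6 s.
Thus 0.079789 × 1.20960e+6 ≈ 96510 s.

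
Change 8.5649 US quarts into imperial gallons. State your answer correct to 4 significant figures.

1 US qt = 0.208169 imp gal.
Thus 8.5649 × 0.208169 ≈ 1.783 imp gal.

1.783 imp gal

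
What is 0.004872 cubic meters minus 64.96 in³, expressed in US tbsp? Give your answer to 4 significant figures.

0.004872 m³ = 329.484 US tbsp and 64.96 in³ = 71.9903 US tbsp.
329.484 − 71.9903 ≈ 257.5 US tbsp.

257.5 US tbsp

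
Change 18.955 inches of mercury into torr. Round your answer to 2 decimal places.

481.46 torr

1 inHg = 25.4000 torr.
18.955 × 25.4000 ≈ 481.46 torr.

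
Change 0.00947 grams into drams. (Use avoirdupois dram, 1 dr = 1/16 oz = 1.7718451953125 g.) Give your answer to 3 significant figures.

0.00534 drams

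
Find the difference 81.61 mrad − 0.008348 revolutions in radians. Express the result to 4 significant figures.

0.02916 radians

81.61 mrad = 0.0816100 rad and 0.008348 rev = 0.0524520 rad.
0.0816100 − 0.0524520 ≈ 0.02916 rad.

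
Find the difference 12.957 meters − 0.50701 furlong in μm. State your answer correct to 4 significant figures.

-8.904e+7 micrometers

12.957 m = 1.29570e+7 μm and 0.50701 furlong = 1.01994e+8 μm.
1.29570e+7 − 1.01994e+8 ≈ -8.904e+7 μm.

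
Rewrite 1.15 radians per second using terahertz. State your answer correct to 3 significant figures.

1 radian per second = 1.59155 × 10^-13 terahertz.
1.15 × 1.59155 × 10^-13 ≈ 1.83 × 10^-13 THz.

1.83 × 10^-13 THz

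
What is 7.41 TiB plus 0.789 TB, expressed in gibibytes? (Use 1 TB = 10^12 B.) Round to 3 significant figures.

8320 gibibytes

7.41 TiB = 7587.84 GiB and 0.789 TB = 734.814 GiB.
7587.84 + 734.814 ≈ 8320 GiB.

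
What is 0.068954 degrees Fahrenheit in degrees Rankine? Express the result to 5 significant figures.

°R = °F + 459.67.
Applying the formula gives 459.74 °R.

459.74 °R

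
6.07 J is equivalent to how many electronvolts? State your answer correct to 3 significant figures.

3.79e+19 eV

1 J = 6.24151e+18 electronvolts.
So 6.07 × 6.24151e+18 ≈ 3.79e+19 eV.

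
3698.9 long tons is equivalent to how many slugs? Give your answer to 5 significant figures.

1 long ton = 69.6213 slugs.
3698.9 × 69.6213 ≈ 257520 slug.

257520 slugs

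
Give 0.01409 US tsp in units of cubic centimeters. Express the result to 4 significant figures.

0.06945 cubic centimeters

1 US teaspoon = 4.92892 cubic centimeters.
0.01409 × 4.92892 ≈ 0.06945 cm³.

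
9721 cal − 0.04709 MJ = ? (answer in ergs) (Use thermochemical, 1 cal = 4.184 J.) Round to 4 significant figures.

-6.417e+10 erg

9721 cal = 4.06727e+11 erg and 0.04709 MJ = 4.70900e+11 erg.
4.06727e+11 − 4.70900e+11 ≈ -6.417e+10 erg.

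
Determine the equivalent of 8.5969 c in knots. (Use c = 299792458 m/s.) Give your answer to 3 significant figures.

5.01 × 10^9 kn

1 c = 5.82750 × 10^8 kn.
Thus 8.5969 × 5.82750 × 10^8 ≈ 5.01 × 10^9 kn.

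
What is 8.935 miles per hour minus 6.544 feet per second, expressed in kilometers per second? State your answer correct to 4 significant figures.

8.935 mph = 0.00399430 km/s and 6.544 ft/s = 0.00199461 km/s.
0.00399430 − 0.00199461 ≈ 0.002000 km/s.

0.002000 km/s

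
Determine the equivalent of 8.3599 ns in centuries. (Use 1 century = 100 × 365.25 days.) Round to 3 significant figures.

2.65e-18 centuries

1 nanosecond = 3.16881e-19 century.
Thus 8.3599 × 3.16881e-19 ≈ 2.65e-18 century.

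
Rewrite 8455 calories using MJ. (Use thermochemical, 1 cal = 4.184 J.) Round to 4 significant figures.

0.03538 megajoules

1 calorie = 4.18400e-6 megajoules.
So 8455 × 4.18400e-6 ≈ 0.03538 MJ.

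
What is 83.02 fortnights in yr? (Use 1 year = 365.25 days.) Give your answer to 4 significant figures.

3.182 years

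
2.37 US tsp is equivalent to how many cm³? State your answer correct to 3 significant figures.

1 US teaspoon = 4.92892 cm³.
Then 2.37 × 4.92892 ≈ 11.7 cm³.

11.7 cubic centimeters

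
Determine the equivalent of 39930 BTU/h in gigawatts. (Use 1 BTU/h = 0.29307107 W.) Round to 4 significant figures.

1.170 × 10^-5 GW

1 BTU/h = 2.93071 × 10^-10 GW.
Then 39930 × 2.93071 × 10^-10 ≈ 1.170 × 10^-5 GW.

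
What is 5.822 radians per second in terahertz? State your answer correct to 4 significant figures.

9.266 × 10^-13 THz

1 radian per second = 1.59155 × 10^-13 terahertz.
5.822 × 1.59155 × 10^-13 ≈ 9.266 × 10^-13 THz.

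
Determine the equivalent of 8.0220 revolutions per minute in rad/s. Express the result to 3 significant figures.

0.840 rad/s

1 rpm = 0.104720 rad/s.
Then 8.0220 × 0.104720 ≈ 0.840 rad/s.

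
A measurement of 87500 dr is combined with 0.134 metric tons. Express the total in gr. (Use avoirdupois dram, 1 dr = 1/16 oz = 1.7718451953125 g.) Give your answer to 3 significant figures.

87500 dr = 2.39258 × 10^6 gr and 0.134 t = 2.06794 × 10^6 gr.
2.39258 × 10^6 + 2.06794 × 10^6 ≈ 4.46 × 10^6 gr.

4.46 × 10^6 gr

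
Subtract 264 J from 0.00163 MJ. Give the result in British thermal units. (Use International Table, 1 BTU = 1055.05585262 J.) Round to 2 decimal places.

1.29 BTU

0.00163 MJ = 1.54494 BTU and 264 J = 0.250224 BTU.
1.54494 − 0.250224 ≈ 1.29 BTU.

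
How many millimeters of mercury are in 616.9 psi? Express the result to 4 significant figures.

31900 mmHg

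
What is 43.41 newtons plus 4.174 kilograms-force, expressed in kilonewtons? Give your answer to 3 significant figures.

0.0843 kN

43.41 N = 0.0434100 kN and 4.174 kgf = 0.0409330 kN.
0.0434100 + 0.0409330 ≈ 0.0843 kN.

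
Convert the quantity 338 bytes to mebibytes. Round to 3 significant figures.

0.000322 mebibytes

1 B = 9.53674e-7 MiB.
338 × 9.53674e-7 ≈ 0.000322 MiB.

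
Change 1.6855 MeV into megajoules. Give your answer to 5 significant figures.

2.7005e-19 megajoules

1 MeV = 1.60218e-19 MJ.
So 1.6855 × 1.60218e-19 ≈ 2.7005e-19 MJ.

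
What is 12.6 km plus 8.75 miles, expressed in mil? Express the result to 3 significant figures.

1.05 × 10^9 mil

12.6 km = 4.96063 × 10^8 mil and 8.75 mi = 5.54400 × 10^8 mil.
4.96063 × 10^8 + 5.54400 × 10^8 ≈ 1.05 × 10^9 mil.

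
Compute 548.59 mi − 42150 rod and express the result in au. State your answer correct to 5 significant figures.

4.4846 × 10^-6 au

548.59 mi = 5.90162 × 10^-6 au and 42150 rod = 1.41700 × 10^-6 au.
5.90162 × 10^-6 − 1.41700 × 10^-6 ≈ 4.4846 × 10^-6 au.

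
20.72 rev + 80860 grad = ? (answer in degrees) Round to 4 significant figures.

20.72 rev = 7459.20 ° and 80860 grad = 72774.0 °.
7459.20 + 72774.0 ≈ 80230 °.

80230 °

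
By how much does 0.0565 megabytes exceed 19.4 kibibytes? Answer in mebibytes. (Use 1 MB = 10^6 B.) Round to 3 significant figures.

0.0349 mebibytes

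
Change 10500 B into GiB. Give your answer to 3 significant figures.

9.78e-6 gibibytes

1 B = 9.31323e-10 GiB.
So 10500 × 9.31323e-10 ≈ 9.78e-6 GiB.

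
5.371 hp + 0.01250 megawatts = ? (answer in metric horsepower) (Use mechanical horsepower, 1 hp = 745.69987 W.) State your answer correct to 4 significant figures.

22.44 PS

5.371 hp = 5.44549 PS and 0.01250 MW = 16.9953 PS.
5.44549 + 16.9953 ≈ 22.44 PS.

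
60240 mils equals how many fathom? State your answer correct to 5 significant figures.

0.83667 fathoms

1 mil = 1.38889e-5 fathom.
So 60240 × 1.38889e-5 ≈ 0.83667 fathom.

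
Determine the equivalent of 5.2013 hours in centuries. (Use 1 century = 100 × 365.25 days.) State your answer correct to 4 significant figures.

5.933e-6 century

1 h = 1.14077e-6 centuries.
Then 5.2013 × 1.14077e-6 ≈ 5.933e-6 century.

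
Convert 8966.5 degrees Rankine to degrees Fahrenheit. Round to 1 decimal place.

°R = °F + 459.67.
Applying the formula gives 8506.8 °F.

8506.8 °F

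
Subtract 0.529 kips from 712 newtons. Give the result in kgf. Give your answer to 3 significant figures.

712 N = 72.6038 kgf and 0.529 kip = 239.950 kgf.
72.6038 − 239.950 ≈ -167 kgf.

-167 kgf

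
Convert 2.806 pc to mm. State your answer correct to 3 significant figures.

8.66 × 10^19 mm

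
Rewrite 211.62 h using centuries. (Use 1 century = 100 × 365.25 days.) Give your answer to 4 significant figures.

1 hour = 1.14077 × 10^-6 century.
So 211.62 × 1.14077 × 10^-6 ≈ 0.0002414 century.

0.0002414 century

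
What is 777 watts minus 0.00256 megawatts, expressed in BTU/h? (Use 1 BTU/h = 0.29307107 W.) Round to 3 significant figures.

777 W = 2651.23 BTU/h and 0.00256 MW = 8735.08 BTU/h.
2651.23 − 8735.08 ≈ -6080 BTU/h.

-6080 BTU per hour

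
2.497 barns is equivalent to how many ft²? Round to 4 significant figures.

2.688e-27 square feet

1 barn = 1.07639e-27 ft².
Thus 2.497 × 1.07639e-27 ≈ 2.688e-27 ft².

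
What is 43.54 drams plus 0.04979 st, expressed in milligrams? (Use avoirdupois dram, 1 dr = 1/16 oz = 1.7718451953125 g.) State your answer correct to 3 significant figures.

43.54 dr = 77146.1 mg and 0.04979 st = 316181 mg.
77146.1 + 316181 ≈ 393000 mg.

393000 mg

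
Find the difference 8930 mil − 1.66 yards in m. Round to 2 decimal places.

-1.29 m

8930 mil = 0.226822 m and 1.66 yd = 1.51790 m.
0.226822 − 1.51790 ≈ -1.29 m.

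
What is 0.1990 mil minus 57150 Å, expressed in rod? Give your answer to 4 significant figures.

-1.313 × 10^-7 rods

0.1990 mil = 1.00505 × 10^-6 rod and 57150 Å = 1.13636 × 10^-6 rod.
1.00505 × 10^-6 − 1.13636 × 10^-6 ≈ -1.313 × 10^-7 rod.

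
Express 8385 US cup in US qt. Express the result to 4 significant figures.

1 US cup = 0.250000 US qt.
So 8385 × 0.250000 ≈ 2096 US qt.

2096 US qt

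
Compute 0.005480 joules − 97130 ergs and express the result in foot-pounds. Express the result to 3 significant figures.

-0.00312 ft·lbf

0.005480 J = 0.00404184 ft·lbf and 97130 erg = 0.00716394 ft·lbf.
0.00404184 − 0.00716394 ≈ -0.00312 ft·lbf.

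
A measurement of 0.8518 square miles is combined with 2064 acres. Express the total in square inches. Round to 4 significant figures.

1.637 × 10^10 square inches

0.8518 mi² = 3.41954 × 10^9 in² and 2064 acre = 1.29467 × 10^10 in².
3.41954 × 10^9 + 1.29467 × 10^10 ≈ 1.637 × 10^10 in².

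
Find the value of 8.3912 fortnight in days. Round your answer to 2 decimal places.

117.48 d

1 fortnight = 14.0000 d.
8.3912 × 14.0000 ≈ 117.48 d.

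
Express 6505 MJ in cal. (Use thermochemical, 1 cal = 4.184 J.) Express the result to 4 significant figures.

1.555 × 10^9 cal

1 megajoule = 239006 cal.
Then 6505 × 239006 ≈ 1.555 × 10^9 cal.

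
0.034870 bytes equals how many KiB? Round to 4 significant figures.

1 B = 0.0009765625 kibibytes.
Then 0.034870 × 0.0009765625 ≈ 3.405 × 10^-5 KiB.

3.405 × 10^-5 kibibytes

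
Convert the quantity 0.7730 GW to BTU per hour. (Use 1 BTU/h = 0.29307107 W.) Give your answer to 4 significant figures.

1 gigawatt = 3.41214e+9 BTU/h.
So 0.7730 × 3.41214e+9 ≈ 2.638e+9 BTU/h.

2.638e+9 BTU per hour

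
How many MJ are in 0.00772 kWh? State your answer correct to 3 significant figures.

0.0278 megajoules

1 kWh = 3.60000 megajoules.
So 0.00772 × 3.60000 ≈ 0.0278 MJ.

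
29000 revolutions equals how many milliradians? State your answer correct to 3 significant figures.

1.82 × 10^8 milliradians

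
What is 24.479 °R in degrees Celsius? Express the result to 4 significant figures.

-259.6 degrees Celsius

°R = (°C + 273.15) × 9/5.
Applying the formula gives -259.6 °C.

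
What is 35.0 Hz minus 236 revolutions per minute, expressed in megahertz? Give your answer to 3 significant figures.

35.0 Hz = 3.50000e-5 MHz and 236 rpm = 3.93333e-6 MHz.
3.50000e-5 − 3.93333e-6 ≈ 3.11e-5 MHz.

3.11e-5 MHz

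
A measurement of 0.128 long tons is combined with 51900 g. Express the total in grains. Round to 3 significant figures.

0.128 long ton = 2.00704 × 10^6 gr and 51900 g = 800939 gr.
2.00704 × 10^6 + 800939 ≈ 2.81 × 10^6 gr.

2.81 × 10^6 grains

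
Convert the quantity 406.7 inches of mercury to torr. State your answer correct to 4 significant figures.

10330 torr

1 inHg = 25.4000 torr.
Then 406.7 × 25.4000 ≈ 10330 torr.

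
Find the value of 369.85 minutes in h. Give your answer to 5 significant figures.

6.1642 h

1 minute = 0.0166667 hours.
Then 369.85 × 0.0166667 ≈ 6.1642 h.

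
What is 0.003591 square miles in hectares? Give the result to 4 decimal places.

1 mi² = 258.999 ha.
Then 0.003591 × 258.999 ≈ 0.9301 ha.

0.9301 hectares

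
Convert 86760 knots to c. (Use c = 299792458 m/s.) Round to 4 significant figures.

0.0001489 c

1 knot = 1.71600e-9 c.
Then 86760 × 1.71600e-9 ≈ 0.0001489 c.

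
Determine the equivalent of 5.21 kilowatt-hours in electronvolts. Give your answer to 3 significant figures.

1 kilowatt-hour = 2.24694 × 10^25 electronvolts.
Then 5.21 × 2.24694 × 10^25 ≈ 1.17 × 10^26 eV.

1.17 × 10^26 electronvolts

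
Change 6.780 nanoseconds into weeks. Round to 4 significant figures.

1 nanosecond = 1.65344 × 10^-15 wk.
6.780 × 1.65344 × 10^-15 ≈ 1.121 × 10^-14 wk.

1.121 × 10^-14 wk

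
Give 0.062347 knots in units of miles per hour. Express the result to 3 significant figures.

0.0717 miles per hour

1 knot = 1.15078 mph.
0.062347 × 1.15078 ≈ 0.0717 mph.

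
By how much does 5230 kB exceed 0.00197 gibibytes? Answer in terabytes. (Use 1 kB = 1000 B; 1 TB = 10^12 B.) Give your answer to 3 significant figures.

5230 kB = 5.23000 × 10^-6 TB and 0.00197 GiB = 2.11527 × 10^-6 TB.
5.23000 × 10^-6 − 2.11527 × 10^-6 ≈ 3.11 × 10^-6 TB.

3.11 × 10^-6 TB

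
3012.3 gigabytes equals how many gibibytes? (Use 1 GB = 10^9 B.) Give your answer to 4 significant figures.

2805 GiB

1 GB = 0.931323 GiB.
Thus 3012.3 × 0.931323 ≈ 2805 GiB.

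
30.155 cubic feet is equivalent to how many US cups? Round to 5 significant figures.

1 cubic foot = 119.688 US cups.
30.155 × 119.688 ≈ 3609.2 US cup.

3609.2 US cups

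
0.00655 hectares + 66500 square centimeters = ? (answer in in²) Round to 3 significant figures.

112000 square inches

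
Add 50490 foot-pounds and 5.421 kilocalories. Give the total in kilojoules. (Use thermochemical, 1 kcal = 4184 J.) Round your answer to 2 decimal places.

91.14 kJ

50490 ft·lbf = 68.4552 kJ and 5.421 kcal = 22.6815 kJ.
68.4552 + 22.6815 ≈ 91.14 kJ.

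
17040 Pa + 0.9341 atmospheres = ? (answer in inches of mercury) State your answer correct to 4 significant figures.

32.98 inches of mercury

17040 Pa = 5.03191 inHg and 0.9341 atm = 27.9494 inHg.
5.03191 + 27.9494 ≈ 32.98 inHg.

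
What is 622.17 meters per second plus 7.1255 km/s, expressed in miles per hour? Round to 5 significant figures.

622.17 m/s = 1391.75 mph and 7.1255 km/s = 15939.3 mph.
1391.75 + 15939.3 ≈ 17331 mph.

17331 miles per hour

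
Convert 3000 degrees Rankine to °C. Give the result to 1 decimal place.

1393.5 °C

°R = (°C + 273.15) × 9/5.
Applying the formula gives 1393.5 °C.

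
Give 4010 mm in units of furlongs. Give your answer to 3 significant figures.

0.0199 furlong

1 mm = 4.97097 × 10^-6 furlongs.
Thus 4010 × 4.97097 × 10^-6 ≈ 0.0199 furlong.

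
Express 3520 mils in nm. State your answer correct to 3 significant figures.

8.94e+7 nm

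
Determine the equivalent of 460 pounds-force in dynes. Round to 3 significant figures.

2.05 × 10^8 dynes

1 pound-force = 444822 dyn.
Thus 460 × 444822 ≈ 2.05 × 10^8 dyn.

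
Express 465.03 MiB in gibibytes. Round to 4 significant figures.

0.4541 GiB

1 mebibyte = 0.0009765625 GiB.
Then 465.03 × 0.0009765625 ≈ 0.4541 GiB.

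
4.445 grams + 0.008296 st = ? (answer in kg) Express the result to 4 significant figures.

0.05713 kg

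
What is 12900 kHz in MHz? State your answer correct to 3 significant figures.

12.9 MHz

1 kilohertz = 0.00100000 megahertz.
So 12900 × 0.00100000 ≈ 12.9 MHz.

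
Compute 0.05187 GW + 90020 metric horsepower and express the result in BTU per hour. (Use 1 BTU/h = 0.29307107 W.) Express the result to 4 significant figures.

4.029 × 10^8 BTU/h

0.05187 GW = 1.76988 × 10^8 BTU/h and 90020 PS = 2.25917 × 10^8 BTU/h.
1.76988 × 10^8 + 2.25917 × 10^8 ≈ 4.029 × 10^8 BTU/h.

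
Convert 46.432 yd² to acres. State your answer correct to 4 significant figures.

1 square yard = 0.000206612 acre.
So 46.432 × 0.000206612 ≈ 0.009593 acre.

0.009593 acre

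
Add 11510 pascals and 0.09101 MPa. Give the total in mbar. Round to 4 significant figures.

11510 Pa = 115.100 mbar and 0.09101 MPa = 910.100 mbar.
115.100 + 910.100 ≈ 1025 mbar.

1025 millibar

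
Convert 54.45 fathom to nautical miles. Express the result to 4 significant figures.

1 fathom = 0.000987473 nautical miles.
Then 54.45 × 0.000987473 ≈ 0.05377 nmi.

0.05377 nautical miles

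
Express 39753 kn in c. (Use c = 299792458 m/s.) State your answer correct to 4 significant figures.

1 kn = 1.71600 × 10^-9 times the speed of light.
39753 × 1.71600 × 10^-9 ≈ 6.822 × 10^-5 c.

6.822 × 10^-5 c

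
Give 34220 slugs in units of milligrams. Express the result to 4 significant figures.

1 slug = 1.45939e+7 mg.
Thus 34220 × 1.45939e+7 ≈ 4.994e+11 mg.

4.994e+11 milligrams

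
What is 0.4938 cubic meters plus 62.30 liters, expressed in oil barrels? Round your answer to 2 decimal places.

3.50 oil barrels

0.4938 m³ = 3.10591 bbl and 62.30 L = 0.391855 bbl.
3.10591 + 0.391855 ≈ 3.50 bbl.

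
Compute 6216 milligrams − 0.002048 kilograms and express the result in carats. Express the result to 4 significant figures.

20.84 carats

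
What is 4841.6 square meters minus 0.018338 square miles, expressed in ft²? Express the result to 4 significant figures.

-459100 ft²

4841.6 m² = 52114.5 ft² and 0.018338 mi² = 511234 ft².
52114.5 − 511234 ≈ -459100 ft².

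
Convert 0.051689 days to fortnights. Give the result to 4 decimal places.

1 day = 0.0714286 fortnights.
So 0.051689 × 0.0714286 ≈ 0.0037 fortnight.

0.0037 fortnight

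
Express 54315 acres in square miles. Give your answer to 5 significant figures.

1 acre = 0.00156250 mi².
Thus 54315 × 0.00156250 ≈ 84.867 mi².

84.867 mi²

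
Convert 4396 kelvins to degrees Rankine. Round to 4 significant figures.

°R = K × 9/5.
Applying the formula gives 7913 °R.

7913 °R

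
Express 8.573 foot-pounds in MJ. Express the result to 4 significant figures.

1 ft·lbf = 1.35582 × 10^-6 MJ.
8.573 × 1.35582 × 10^-6 ≈ 1.162 × 10^-5 MJ.

1.162 × 10^-5 MJ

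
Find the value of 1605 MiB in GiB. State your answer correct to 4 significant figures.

1.567 gibibytes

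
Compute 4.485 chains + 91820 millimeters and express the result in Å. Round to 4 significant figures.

1.820 × 10^12 Å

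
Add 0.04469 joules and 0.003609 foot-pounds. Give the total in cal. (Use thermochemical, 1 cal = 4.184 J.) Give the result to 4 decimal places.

0.0119 calories

0.04469 J = 0.0106812 cal and 0.003609 ft·lbf = 0.00116949 cal.
0.0106812 + 0.00116949 ≈ 0.0119 cal.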